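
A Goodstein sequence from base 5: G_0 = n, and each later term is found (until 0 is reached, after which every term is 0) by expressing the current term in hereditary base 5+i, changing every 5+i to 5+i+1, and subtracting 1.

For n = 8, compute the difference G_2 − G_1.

G_0=8  [base 5] 5 + 3  →[5↦6]→  6 + 3 = 9  −1 ⇒ G_1=8
G_1=8  [base 6] 6 + 2  →[6↦7]→  7 + 2 = 9  −1 ⇒ G_2=8

0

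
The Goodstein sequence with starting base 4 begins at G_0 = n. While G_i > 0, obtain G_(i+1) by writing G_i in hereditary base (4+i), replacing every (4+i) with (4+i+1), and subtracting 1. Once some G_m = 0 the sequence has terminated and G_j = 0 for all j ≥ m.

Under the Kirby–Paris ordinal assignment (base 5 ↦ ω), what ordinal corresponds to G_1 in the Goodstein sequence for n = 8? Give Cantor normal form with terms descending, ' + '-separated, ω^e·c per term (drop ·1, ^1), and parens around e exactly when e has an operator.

8 —HB4→ 2·4 —bump→ 2·5 = 10 —(−1)→ 9
9 —HB5→ 5 + 4 —bump→ 6 + 4 = 10 —(−1)→ 9

ω + 4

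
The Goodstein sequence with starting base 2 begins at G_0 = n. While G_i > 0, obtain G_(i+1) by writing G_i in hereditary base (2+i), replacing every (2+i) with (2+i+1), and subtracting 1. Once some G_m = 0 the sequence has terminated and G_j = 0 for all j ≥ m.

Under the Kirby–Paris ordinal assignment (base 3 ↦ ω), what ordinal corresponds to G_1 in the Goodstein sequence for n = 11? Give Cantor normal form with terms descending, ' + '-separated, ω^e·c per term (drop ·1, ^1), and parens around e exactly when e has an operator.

G_0 = 11. HB_2(11) = 2^(2 + 1) + 2 + 1. Bump = 85. G_1 = 84.
G_1 = 84. HB_3(84) = 3^(3 + 1) + 3. Bump = 1028. G_2 = 1027.

ω^(ω + 1) + ω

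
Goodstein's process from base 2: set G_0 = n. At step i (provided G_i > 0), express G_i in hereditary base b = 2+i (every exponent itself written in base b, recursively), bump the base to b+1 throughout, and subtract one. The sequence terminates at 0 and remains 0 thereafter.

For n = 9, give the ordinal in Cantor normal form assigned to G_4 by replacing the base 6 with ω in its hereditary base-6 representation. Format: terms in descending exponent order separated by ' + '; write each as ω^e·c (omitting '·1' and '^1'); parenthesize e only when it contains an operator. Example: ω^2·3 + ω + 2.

ω^ω·3 + ω^3·3 + ω^2·3 + ω·3 + 1

step 0: 9 = 2^(2 + 1) + 1; sub 3 for 2: 3^(3 + 1) + 1; = 82; G_1 = 82−1 = 81
step 1: 81 = 3^(3 + 1); sub 4 for 3: 4^(4 + 1); = 1024; G_2 = 1024−1 = 1023
step 2: 1023 = 3·4^4 + 3·4^3 + 3·4^2 + 3·4 + 3; sub 5 for 4: 3·5^5 + 3·5^3 + 3·5^2 + 3·5 + 3; = 9843; G_3 = 9843−1 = 9842
step 3: 9842 = 3·5^5 + 3·5^3 + 3·5^2 + 3·5 + 2; sub 6 for 5: 3·6^6 + 3·6^3 + 3·6^2 + 3·6 + 2; = 140744; G_4 = 140744−1 = 140743
step 4: 140743 = 3·6^6 + 3·6^3 + 3·6^2 + 3·6 + 1; sub 7 for 6: 3·7^7 + 3·7^3 + 3·7^2 + 3·7 + 1; = 2471827; G_5 = 2471827−1 = 2471826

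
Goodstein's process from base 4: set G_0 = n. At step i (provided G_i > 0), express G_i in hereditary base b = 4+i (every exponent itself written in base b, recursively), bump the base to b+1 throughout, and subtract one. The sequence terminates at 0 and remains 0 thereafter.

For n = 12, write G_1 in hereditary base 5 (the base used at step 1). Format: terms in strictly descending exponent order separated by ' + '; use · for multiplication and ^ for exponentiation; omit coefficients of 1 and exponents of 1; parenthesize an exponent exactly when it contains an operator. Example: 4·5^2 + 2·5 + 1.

G_0=12  [base 4] 3·4  →[4↦5]→  3·5 = 15  −1 ⇒ G_1=14
G_1=14  [base 5] 2·5 + 4  →[5↦6]→  2·6 + 4 = 16  −1 ⇒ G_2=15

2·5 + 4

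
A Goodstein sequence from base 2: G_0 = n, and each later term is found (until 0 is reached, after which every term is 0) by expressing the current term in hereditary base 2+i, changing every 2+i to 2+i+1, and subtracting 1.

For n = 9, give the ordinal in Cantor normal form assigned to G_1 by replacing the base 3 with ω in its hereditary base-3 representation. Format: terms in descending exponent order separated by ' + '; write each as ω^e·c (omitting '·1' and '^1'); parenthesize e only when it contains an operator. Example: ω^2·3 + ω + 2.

ω^(ω + 1)

(0) 9|_2 = 2^(2 + 1) + 1 ↦ 3^(3 + 1) + 1|_3 = 82 ⇒ 81
(1) 81|_3 = 3^(3 + 1) ↦ 4^(4 + 1)|_4 = 1024 ⇒ 1023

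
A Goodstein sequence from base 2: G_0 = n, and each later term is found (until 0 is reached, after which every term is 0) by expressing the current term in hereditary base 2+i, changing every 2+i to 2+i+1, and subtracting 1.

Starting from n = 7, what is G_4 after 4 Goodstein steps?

46657

[0] 7 ≡ 2^2 + 2 + 1 (base 2). Lift 3: 31. −1: 30.
[1] 30 ≡ 3^3 + 3 (base 3). Lift 4: 260. −1: 259.
[2] 259 ≡ 4^4 + 3 (base 4). Lift 5: 3128. −1: 3127.
[3] 3127 ≡ 5^5 + 2 (base 5). Lift 6: 46658. −1: 46657.
[4] 46657 ≡ 6^6 + 1 (base 6). Lift 7: 823544. −1: 823543.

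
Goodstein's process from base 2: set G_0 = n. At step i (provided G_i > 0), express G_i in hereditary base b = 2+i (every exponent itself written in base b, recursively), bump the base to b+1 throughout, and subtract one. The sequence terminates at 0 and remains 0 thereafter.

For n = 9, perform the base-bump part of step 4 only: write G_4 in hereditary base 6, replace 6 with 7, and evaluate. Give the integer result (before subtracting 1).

2471827

[0] 9 ≡ 2^(2 + 1) + 1 (base 2). Lift 3: 82. −1: 81.
[1] 81 ≡ 3^(3 + 1) (base 3). Lift 4: 1024. −1: 1023.
[2] 1023 ≡ 3·4^4 + 3·4^3 + 3·4^2 + 3·4 + 3 (base 4). Lift 5: 9843. −1: 9842.
[3] 9842 ≡ 3·5^5 + 3·5^3 + 3·5^2 + 3·5 + 2 (base 5). Lift 6: 140744. −1: 140743.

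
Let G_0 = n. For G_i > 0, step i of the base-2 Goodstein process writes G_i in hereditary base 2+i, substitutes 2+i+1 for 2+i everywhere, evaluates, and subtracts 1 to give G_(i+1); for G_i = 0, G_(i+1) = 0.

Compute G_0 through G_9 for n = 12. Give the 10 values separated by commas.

12, 107, 1065, 15685, 280019, 5764910, 134217867, 3486784574, 100000000211, 3138428376974

G_0 = 12. HB_2(12) = 2^(2 + 1) + 2^2. Bump = 108. G_1 = 107.
G_1 = 107. HB_3(107) = 3^(3 + 1) + 2·3^2 + 2·3 + 2. Bump = 1066. G_2 = 1065.
G_2 = 1065. HB_4(1065) = 4^(4 + 1) + 2·4^2 + 2·4 + 1. Bump = 15686. G_3 = 15685.
G_3 = 15685. HB_5(15685) = 5^(5 + 1) + 2·5^2 + 2·5. Bump = 280020. G_4 = 280019.
G_4 = 280019. HB_6(280019) = 6^(6 + 1) + 2·6^2 + 6 + 5. Bump = 5764911. G_5 = 5764910.
G_5 = 5764910. HB_7(5764910) = 7^(7 + 1) + 2·7^2 + 7 + 4. Bump = 134217868. G_6 = 134217867.
G_6 = 134217867. HB_8(134217867) = 8^(8 + 1) + 2·8^2 + 8 + 3. Bump = 3486784575. G_7 = 3486784574.
G_7 = 3486784574. HB_9(3486784574) = 9^(9 + 1) + 2·9^2 + 9 + 2. Bump = 100000000212. G_8 = 100000000211.
G_8 = 100000000211. HB_10(100000000211) = 10^(10 + 1) + 2·10^2 + 10 + 1. Bump = 3138428376975. G_9 = 3138428376974.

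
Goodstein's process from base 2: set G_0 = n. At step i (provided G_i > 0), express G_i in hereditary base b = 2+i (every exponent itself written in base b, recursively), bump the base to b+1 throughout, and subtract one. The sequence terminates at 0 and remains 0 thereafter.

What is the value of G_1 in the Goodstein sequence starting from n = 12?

107

G_0 = 12. HB_2(12) = 2^(2 + 1) + 2^2. Bump = 108. G_1 = 107.
G_1 = 107. HB_3(107) = 3^(3 + 1) + 2·3^2 + 2·3 + 2. Bump = 1066. G_2 = 1065.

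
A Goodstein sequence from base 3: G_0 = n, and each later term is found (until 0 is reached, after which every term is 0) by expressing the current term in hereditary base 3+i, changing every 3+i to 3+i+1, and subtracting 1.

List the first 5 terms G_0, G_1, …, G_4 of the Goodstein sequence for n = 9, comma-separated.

i=0: 9 = 3^2 (b=3); 3→4: 4^2 = 16; 16−1 = 15
i=1: 15 = 3·4 + 3 (b=4); 4→5: 3·5 + 3 = 18; 18−1 = 17
i=2: 17 = 3·5 + 2 (b=5); 5→6: 3·6 + 2 = 20; 20−1 = 19
i=3: 19 = 3·6 + 1 (b=6); 6→7: 3·7 + 1 = 22; 22−1 = 21

9, 15, 17, 19, 21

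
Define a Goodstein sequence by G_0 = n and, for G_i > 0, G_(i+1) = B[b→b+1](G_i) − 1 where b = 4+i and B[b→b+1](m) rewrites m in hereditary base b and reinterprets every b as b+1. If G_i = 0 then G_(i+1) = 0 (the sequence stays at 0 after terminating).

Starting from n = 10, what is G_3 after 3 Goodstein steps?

base 4: 10 = 2·4 + 2; at 5: 2·5 + 2 = 12; next = 11
base 5: 11 = 2·5 + 1; at 6: 2·6 + 1 = 13; next = 12
base 6: 12 = 2·6; at 7: 2·7 = 14; next = 13
base 7: 13 = 7 + 6; at 8: 8 + 6 = 14; next = 13

13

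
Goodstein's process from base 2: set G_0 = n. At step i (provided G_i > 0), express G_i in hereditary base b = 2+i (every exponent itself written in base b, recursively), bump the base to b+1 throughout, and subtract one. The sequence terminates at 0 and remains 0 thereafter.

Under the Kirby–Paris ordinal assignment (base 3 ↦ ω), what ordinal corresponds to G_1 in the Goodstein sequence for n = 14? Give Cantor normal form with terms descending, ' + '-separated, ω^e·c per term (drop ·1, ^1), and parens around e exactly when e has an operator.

i=0: 14 = 2^(2 + 1) + 2^2 + 2 (b=2); 2→3: 3^(3 + 1) + 3^3 + 3 = 111; 111−1 = 110
i=1: 110 = 3^(3 + 1) + 3^3 + 2 (b=3); 3→4: 4^(4 + 1) + 4^4 + 2 = 1282; 1282−1 = 1281

ω^(ω + 1) + ω^ω + 2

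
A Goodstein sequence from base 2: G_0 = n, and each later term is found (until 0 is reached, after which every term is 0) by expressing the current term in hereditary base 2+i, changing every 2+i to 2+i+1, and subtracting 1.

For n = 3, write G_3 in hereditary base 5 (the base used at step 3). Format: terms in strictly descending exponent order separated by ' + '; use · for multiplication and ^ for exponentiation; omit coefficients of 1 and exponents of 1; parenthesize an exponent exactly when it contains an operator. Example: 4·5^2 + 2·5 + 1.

G_0 = 3. HB_2(3) = 2 + 1. Bump = 4. G_1 = 3.
G_1 = 3. HB_3(3) = 3. Bump = 4. G_2 = 3.
G_2 = 3. HB_4(3) = 3. Bump = 3. G_3 = 2.
G_3 = 2. HB_5(2) = 2. Bump = 2. G_4 = 1.

2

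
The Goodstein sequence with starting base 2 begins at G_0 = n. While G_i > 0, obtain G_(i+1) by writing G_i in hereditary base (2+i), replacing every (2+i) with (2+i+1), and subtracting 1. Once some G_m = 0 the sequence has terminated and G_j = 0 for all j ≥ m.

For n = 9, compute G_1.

81

G_0 = 9. HB_2(9) = 2^(2 + 1) + 1. Bump = 82. G_1 = 81.
G_1 = 81. HB_3(81) = 3^(3 + 1). Bump = 1024. G_2 = 1023.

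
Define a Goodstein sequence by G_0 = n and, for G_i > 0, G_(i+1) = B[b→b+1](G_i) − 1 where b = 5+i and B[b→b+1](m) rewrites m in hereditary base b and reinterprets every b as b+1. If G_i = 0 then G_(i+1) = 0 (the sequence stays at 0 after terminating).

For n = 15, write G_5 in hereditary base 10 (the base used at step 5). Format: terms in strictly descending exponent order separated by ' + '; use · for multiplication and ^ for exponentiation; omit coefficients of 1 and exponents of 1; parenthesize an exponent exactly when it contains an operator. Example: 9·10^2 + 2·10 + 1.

G_0=15  [base 5] 3·5  →[5↦6]→  3·6 = 18  −1 ⇒ G_1=17
G_1=17  [base 6] 2·6 + 5  →[6↦7]→  2·7 + 5 = 19  −1 ⇒ G_2=18
G_2=18  [base 7] 2·7 + 4  →[7↦8]→  2·8 + 4 = 20  −1 ⇒ G_3=19
G_3=19  [base 8] 2·8 + 3  →[8↦9]→  2·9 + 3 = 21  −1 ⇒ G_4=20
G_4=20  [base 9] 2·9 + 2  →[9↦10]→  2·10 + 2 = 22  −1 ⇒ G_5=21
G_5=21  [base 10] 2·10 + 1  →[10↦11]→  2·11 + 1 = 23  −1 ⇒ G_6=22

2·10 + 1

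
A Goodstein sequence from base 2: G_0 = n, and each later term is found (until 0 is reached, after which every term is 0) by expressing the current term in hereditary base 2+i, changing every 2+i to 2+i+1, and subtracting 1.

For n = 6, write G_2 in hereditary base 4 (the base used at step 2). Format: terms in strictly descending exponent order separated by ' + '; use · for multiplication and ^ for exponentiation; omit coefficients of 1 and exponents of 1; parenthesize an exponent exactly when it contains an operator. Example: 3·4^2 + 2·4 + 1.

i=0: 6 = 2^2 + 2 (b=2); 2→3: 3^3 + 3 = 30; 30−1 = 29
i=1: 29 = 3^3 + 2 (b=3); 3→4: 4^4 + 2 = 258; 258−1 = 257
i=2: 257 = 4^4 + 1 (b=4); 4→5: 5^5 + 1 = 3126; 3126−1 = 3125

4^4 + 1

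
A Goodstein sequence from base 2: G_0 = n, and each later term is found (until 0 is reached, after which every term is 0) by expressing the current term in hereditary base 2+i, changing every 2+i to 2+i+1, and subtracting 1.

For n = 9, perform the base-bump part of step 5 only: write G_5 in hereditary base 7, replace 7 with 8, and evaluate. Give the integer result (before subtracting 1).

step 0: 9 = 2^(2 + 1) + 1; sub 3 for 2: 3^(3 + 1) + 1; = 82; G_1 = 82−1 = 81
step 1: 81 = 3^(3 + 1); sub 4 for 3: 4^(4 + 1); = 1024; G_2 = 1024−1 = 1023
step 2: 1023 = 3·4^4 + 3·4^3 + 3·4^2 + 3·4 + 3; sub 5 for 4: 3·5^5 + 3·5^3 + 3·5^2 + 3·5 + 3; = 9843; G_3 = 9843−1 = 9842
step 3: 9842 = 3·5^5 + 3·5^3 + 3·5^2 + 3·5 + 2; sub 6 for 5: 3·6^6 + 3·6^3 + 3·6^2 + 3·6 + 2; = 140744; G_4 = 140744−1 = 140743
step 4: 140743 = 3·6^6 + 3·6^3 + 3·6^2 + 3·6 + 1; sub 7 for 6: 3·7^7 + 3·7^3 + 3·7^2 + 3·7 + 1; = 2471827; G_5 = 2471827−1 = 2471826
step 5: 2471826 = 3·7^7 + 3·7^3 + 3·7^2 + 3·7; sub 8 for 7: 3·8^8 + 3·8^3 + 3·8^2 + 3·8; = 50333400; G_6 = 50333400−1 = 50333399

50333400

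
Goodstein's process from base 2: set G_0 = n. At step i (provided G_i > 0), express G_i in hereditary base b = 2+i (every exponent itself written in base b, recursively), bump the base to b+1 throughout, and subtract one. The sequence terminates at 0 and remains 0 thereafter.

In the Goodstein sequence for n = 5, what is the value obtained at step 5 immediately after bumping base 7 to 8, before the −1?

1752

G_0=5  [base 2] 2^2 + 1  →[2↦3]→  3^3 + 1 = 28  −1 ⇒ G_1=27
G_1=27  [base 3] 3^3  →[3↦4]→  4^4 = 256  −1 ⇒ G_2=255
G_2=255  [base 4] 3·4^3 + 3·4^2 + 3·4 + 3  →[4↦5]→  3·5^3 + 3·5^2 + 3·5 + 3 = 468  −1 ⇒ G_3=467
G_3=467  [base 5] 3·5^3 + 3·5^2 + 3·5 + 2  →[5↦6]→  3·6^3 + 3·6^2 + 3·6 + 2 = 776  −1 ⇒ G_4=775
G_4=775  [base 6] 3·6^3 + 3·6^2 + 3·6 + 1  →[6↦7]→  3·7^3 + 3·7^2 + 3·7 + 1 = 1198  −1 ⇒ G_5=1197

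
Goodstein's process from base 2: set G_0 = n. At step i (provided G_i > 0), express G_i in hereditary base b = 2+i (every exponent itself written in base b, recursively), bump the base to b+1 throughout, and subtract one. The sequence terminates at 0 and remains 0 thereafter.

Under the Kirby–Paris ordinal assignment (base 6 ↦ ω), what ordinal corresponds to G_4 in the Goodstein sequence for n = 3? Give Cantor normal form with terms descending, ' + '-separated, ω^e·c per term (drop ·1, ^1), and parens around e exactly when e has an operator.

G_0=3  [base 2] 2 + 1  →[2↦3]→  3 + 1 = 4  −1 ⇒ G_1=3
G_1=3  [base 3] 3  →[3↦4]→  4 = 4  −1 ⇒ G_2=3
G_2=3  [base 4] 3  →[4↦5]→  3 = 3  −1 ⇒ G_3=2
G_3=2  [base 5] 2  →[5↦6]→  2 = 2  −1 ⇒ G_4=1
G_4=1  [base 6] 1  →[6↦7]→  1 = 1  −1 ⇒ G_5=0

1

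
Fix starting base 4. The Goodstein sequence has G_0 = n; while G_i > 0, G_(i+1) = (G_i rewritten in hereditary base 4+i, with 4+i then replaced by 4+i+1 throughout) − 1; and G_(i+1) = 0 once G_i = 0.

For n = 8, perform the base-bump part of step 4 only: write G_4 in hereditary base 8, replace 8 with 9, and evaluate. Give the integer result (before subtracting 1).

10

step 0: 8 = 2·4; sub 5 for 4: 2·5; = 10; G_1 = 10−1 = 9
step 1: 9 = 5 + 4; sub 6 for 5: 6 + 4; = 10; G_2 = 10−1 = 9
step 2: 9 = 6 + 3; sub 7 for 6: 7 + 3; = 10; G_3 = 10−1 = 9
step 3: 9 = 7 + 2; sub 8 for 7: 8 + 2; = 10; G_4 = 10−1 = 9
step 4: 9 = 8 + 1; sub 9 for 8: 9 + 1; = 10; G_5 = 10−1 = 9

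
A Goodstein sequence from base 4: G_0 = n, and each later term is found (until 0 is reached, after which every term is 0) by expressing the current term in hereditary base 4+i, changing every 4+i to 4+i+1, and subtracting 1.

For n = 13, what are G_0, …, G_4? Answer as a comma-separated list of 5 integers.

13, 15, 17, 18, 19

G_0 = 13. HB_4(13) = 3·4 + 1. Bump = 16. G_1 = 15.
G_1 = 15. HB_5(15) = 3·5. Bump = 18. G_2 = 17.
G_2 = 17. HB_6(17) = 2·6 + 5. Bump = 19. G_3 = 18.
G_3 = 18. HB_7(18) = 2·7 + 4. Bump = 20. G_4 = 19.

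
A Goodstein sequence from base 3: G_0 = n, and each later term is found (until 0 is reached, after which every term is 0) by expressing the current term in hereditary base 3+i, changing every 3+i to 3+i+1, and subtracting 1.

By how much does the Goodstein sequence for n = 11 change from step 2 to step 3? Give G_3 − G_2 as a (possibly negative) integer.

base 3: 11 = 3^2 + 2; at 4: 4^2 + 2 = 18; next = 17
base 4: 17 = 4^2 + 1; at 5: 5^2 + 1 = 26; next = 25
base 5: 25 = 5^2; at 6: 6^2 = 36; next = 35

10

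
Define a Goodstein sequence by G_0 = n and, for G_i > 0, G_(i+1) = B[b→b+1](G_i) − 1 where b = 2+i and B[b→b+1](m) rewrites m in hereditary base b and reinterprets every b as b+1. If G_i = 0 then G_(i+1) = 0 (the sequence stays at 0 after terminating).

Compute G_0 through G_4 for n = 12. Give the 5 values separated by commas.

[0] 12 ≡ 2^(2 + 1) + 2^2 (base 2). Lift 3: 108. −1: 107.
[1] 107 ≡ 3^(3 + 1) + 2·3^2 + 2·3 + 2 (base 3). Lift 4: 1066. −1: 1065.
[2] 1065 ≡ 4^(4 + 1) + 2·4^2 + 2·4 + 1 (base 4). Lift 5: 15686. −1: 15685.
[3] 15685 ≡ 5^(5 + 1) + 2·5^2 + 2·5 (base 5). Lift 6: 280020. −1: 280019.

12, 107, 1065, 15685, 280019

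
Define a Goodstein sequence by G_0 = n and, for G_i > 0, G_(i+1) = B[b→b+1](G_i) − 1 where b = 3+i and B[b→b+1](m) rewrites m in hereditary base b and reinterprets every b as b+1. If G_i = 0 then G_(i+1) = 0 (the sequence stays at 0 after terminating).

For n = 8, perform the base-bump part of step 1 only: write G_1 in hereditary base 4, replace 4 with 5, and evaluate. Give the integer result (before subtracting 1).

11

i=0: 8 = 2·3 + 2 (b=3); 3→4: 2·4 + 2 = 10; 10−1 = 9
i=1: 9 = 2·4 + 1 (b=4); 4→5: 2·5 + 1 = 11; 11−1 = 10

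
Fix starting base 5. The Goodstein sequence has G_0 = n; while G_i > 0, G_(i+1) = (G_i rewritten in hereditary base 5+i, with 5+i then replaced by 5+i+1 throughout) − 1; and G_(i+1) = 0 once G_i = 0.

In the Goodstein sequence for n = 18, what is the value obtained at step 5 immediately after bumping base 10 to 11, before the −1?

G_0 = 18. HB_5(18) = 3·5 + 3. Bump = 21. G_1 = 20.
G_1 = 20. HB_6(20) = 3·6 + 2. Bump = 23. G_2 = 22.
G_2 = 22. HB_7(22) = 3·7 + 1. Bump = 25. G_3 = 24.
G_3 = 24. HB_8(24) = 3·8. Bump = 27. G_4 = 26.
G_4 = 26. HB_9(26) = 2·9 + 8. Bump = 28. G_5 = 27.

29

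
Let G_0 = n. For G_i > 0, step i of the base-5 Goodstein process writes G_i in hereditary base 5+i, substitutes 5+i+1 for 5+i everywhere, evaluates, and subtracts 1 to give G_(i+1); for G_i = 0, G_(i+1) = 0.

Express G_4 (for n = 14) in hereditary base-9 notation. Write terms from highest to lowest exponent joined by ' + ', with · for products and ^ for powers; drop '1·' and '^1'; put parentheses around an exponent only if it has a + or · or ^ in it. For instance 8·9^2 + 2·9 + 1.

G_0=14  [base 5] 2·5 + 4  →[5↦6]→  2·6 + 4 = 16  −1 ⇒ G_1=15
G_1=15  [base 6] 2·6 + 3  →[6↦7]→  2·7 + 3 = 17  −1 ⇒ G_2=16
G_2=16  [base 7] 2·7 + 2  →[7↦8]→  2·8 + 2 = 18  −1 ⇒ G_3=17
G_3=17  [base 8] 2·8 + 1  →[8↦9]→  2·9 + 1 = 19  −1 ⇒ G_4=18
G_4=18  [base 9] 2·9  →[9↦10]→  2·10 = 20  −1 ⇒ G_5=19

2·9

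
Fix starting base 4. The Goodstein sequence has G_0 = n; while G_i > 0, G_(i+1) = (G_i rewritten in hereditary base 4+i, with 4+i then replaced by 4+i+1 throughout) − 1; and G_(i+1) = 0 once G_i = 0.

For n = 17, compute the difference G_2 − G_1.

i=0: 17 = 4^2 + 1 (b=4); 4→5: 5^2 + 1 = 26; 26−1 = 25
i=1: 25 = 5^2 (b=5); 5→6: 6^2 = 36; 36−1 = 35

10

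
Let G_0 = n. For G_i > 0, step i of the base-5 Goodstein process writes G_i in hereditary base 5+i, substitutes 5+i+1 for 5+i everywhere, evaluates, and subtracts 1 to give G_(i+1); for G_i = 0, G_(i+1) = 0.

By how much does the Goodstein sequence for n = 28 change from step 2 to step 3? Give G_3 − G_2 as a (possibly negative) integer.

G_0 = 28. HB_5(28) = 5^2 + 3. Bump = 39. G_1 = 38.
G_1 = 38. HB_6(38) = 6^2 + 2. Bump = 51. G_2 = 50.
G_2 = 50. HB_7(50) = 7^2 + 1. Bump = 65. G_3 = 64.

14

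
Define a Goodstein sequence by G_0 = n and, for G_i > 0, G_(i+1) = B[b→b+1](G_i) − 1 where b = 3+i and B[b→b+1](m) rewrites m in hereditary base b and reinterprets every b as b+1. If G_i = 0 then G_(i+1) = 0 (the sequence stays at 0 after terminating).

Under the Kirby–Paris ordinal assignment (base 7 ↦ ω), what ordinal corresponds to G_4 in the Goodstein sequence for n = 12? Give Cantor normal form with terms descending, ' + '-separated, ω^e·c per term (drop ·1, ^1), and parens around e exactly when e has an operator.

ω^2

base 3: 12 = 3^2 + 3; at 4: 4^2 + 4 = 20; next = 19
base 4: 19 = 4^2 + 3; at 5: 5^2 + 3 = 28; next = 27
base 5: 27 = 5^2 + 2; at 6: 6^2 + 2 = 38; next = 37
base 6: 37 = 6^2 + 1; at 7: 7^2 + 1 = 50; next = 49
base 7: 49 = 7^2; at 8: 8^2 = 64; next = 63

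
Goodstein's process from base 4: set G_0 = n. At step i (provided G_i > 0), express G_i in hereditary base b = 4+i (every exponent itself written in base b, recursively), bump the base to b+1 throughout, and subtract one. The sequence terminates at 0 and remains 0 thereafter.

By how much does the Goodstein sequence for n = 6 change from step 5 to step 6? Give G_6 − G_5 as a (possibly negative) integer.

-1

step 0: 6 = 4 + 2; sub 5 for 4: 5 + 2; = 7; G_1 = 7−1 = 6
step 1: 6 = 5 + 1; sub 6 for 5: 6 + 1; = 7; G_2 = 7−1 = 6
step 2: 6 = 6; sub 7 for 6: 7; = 7; G_3 = 7−1 = 6
step 3: 6 = 6; sub 8 for 7: 6; = 6; G_4 = 6−1 = 5
step 4: 5 = 5; sub 9 for 8: 5; = 5; G_5 = 5−1 = 4
step 5: 4 = 4; sub 10 for 9: 4; = 4; G_6 = 4−1 = 3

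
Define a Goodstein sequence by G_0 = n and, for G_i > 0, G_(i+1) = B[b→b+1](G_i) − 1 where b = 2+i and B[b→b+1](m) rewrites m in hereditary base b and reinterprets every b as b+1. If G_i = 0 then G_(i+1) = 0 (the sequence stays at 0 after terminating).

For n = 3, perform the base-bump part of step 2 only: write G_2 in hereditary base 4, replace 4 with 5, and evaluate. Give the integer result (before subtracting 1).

3

(0) 3|_2 = 2 + 1 ↦ 3 + 1|_3 = 4 ⇒ 3
(1) 3|_3 = 3 ↦ 4|_4 = 4 ⇒ 3
(2) 3|_4 = 3 ↦ 3|_5 = 3 ⇒ 2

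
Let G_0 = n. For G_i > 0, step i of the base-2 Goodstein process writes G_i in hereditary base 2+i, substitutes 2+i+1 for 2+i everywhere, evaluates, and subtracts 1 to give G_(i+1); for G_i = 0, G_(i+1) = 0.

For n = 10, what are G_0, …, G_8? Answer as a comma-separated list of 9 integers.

10, 83, 1025, 15625, 279935, 4215754, 84073323, 1937434592, 50000555551

[0] 10 ≡ 2^(2 + 1) + 2 (base 2). Lift 3: 84. −1: 83.
[1] 83 ≡ 3^(3 + 1) + 2 (base 3). Lift 4: 1026. −1: 1025.
[2] 1025 ≡ 4^(4 + 1) + 1 (base 4). Lift 5: 15626. −1: 15625.
[3] 15625 ≡ 5^(5 + 1) (base 5). Lift 6: 279936. −1: 279935.
[4] 279935 ≡ 5·6^6 + 5·6^5 + 5·6^4 + 5·6^3 + 5·6^2 + 5·6 + 5 (base 6). Lift 7: 4215755. −1: 4215754.
[5] 4215754 ≡ 5·7^7 + 5·7^5 + 5·7^4 + 5·7^3 + 5·7^2 + 5·7 + 4 (base 7). Lift 8: 84073324. −1: 84073323.
[6] 84073323 ≡ 5·8^8 + 5·8^5 + 5·8^4 + 5·8^3 + 5·8^2 + 5·8 + 3 (base 8). Lift 9: 1937434593. −1: 1937434592.
[7] 1937434592 ≡ 5·9^9 + 5·9^5 + 5·9^4 + 5·9^3 + 5·9^2 + 5·9 + 2 (base 9). Lift 10: 50000555552. −1: 50000555551.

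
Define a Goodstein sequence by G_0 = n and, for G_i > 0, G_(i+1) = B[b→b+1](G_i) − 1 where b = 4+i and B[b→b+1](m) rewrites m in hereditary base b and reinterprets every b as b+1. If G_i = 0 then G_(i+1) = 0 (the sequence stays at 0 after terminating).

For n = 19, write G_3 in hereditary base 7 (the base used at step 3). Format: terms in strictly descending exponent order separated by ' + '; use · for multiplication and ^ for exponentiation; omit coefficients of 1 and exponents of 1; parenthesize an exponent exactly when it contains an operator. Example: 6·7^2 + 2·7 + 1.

G_0=19  [base 4] 4^2 + 3  →[4↦5]→  5^2 + 3 = 28  −1 ⇒ G_1=27
G_1=27  [base 5] 5^2 + 2  →[5↦6]→  6^2 + 2 = 38  −1 ⇒ G_2=37
G_2=37  [base 6] 6^2 + 1  →[6↦7]→  7^2 + 1 = 50  −1 ⇒ G_3=49
G_3=49  [base 7] 7^2  →[7↦8]→  8^2 = 64  −1 ⇒ G_4=63

7^2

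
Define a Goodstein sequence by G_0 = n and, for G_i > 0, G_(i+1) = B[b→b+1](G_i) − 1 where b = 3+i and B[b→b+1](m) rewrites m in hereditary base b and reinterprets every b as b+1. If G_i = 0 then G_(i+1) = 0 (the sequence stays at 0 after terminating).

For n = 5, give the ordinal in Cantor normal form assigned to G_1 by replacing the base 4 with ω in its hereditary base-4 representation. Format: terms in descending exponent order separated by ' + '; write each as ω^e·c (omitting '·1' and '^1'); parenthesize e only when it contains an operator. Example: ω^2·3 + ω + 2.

ω + 1

i=0: 5 = 3 + 2 (b=3); 3→4: 4 + 2 = 6; 6−1 = 5
i=1: 5 = 4 + 1 (b=4); 4→5: 5 + 1 = 6; 6−1 = 5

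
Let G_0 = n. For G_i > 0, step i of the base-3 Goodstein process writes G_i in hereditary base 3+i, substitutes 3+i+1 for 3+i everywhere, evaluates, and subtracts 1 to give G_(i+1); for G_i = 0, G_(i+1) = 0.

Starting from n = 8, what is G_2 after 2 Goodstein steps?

10

(0) 8|_3 = 2·3 + 2 ↦ 2·4 + 2|_4 = 10 ⇒ 9
(1) 9|_4 = 2·4 + 1 ↦ 2·5 + 1|_5 = 11 ⇒ 10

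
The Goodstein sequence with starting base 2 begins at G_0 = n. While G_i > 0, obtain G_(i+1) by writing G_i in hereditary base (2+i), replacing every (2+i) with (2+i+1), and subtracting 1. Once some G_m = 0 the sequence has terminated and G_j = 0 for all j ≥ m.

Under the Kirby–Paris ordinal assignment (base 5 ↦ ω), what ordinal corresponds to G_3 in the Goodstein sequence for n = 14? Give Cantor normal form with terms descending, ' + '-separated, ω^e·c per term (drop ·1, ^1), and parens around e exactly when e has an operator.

ω^(ω + 1) + ω^ω

[0] 14 ≡ 2^(2 + 1) + 2^2 + 2 (base 2). Lift 3: 111. −1: 110.
[1] 110 ≡ 3^(3 + 1) + 3^3 + 2 (base 3). Lift 4: 1282. −1: 1281.
[2] 1281 ≡ 4^(4 + 1) + 4^4 + 1 (base 4). Lift 5: 18751. −1: 18750.
[3] 18750 ≡ 5^(5 + 1) + 5^5 (base 5). Lift 6: 326592. −1: 326591.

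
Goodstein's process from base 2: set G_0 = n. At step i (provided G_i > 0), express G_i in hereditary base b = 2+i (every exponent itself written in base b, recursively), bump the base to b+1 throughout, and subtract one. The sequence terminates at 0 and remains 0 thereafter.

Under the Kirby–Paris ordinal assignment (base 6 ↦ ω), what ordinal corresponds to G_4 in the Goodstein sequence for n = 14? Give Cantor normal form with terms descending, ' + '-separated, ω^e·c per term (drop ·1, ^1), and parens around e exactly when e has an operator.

(0) 14|_2 = 2^(2 + 1) + 2^2 + 2 ↦ 3^(3 + 1) + 3^3 + 3|_3 = 111 ⇒ 110
(1) 110|_3 = 3^(3 + 1) + 3^3 + 2 ↦ 4^(4 + 1) + 4^4 + 2|_4 = 1282 ⇒ 1281
(2) 1281|_4 = 4^(4 + 1) + 4^4 + 1 ↦ 5^(5 + 1) + 5^5 + 1|_5 = 18751 ⇒ 18750
(3) 18750|_5 = 5^(5 + 1) + 5^5 ↦ 6^(6 + 1) + 6^6|_6 = 326592 ⇒ 326591
(4) 326591|_6 = 6^(6 + 1) + 5·6^5 + 5·6^4 + 5·6^3 + 5·6^2 + 5·6 + 5 ↦ 7^(7 + 1) + 5·7^5 + 5·7^4 + 5·7^3 + 5·7^2 + 5·7 + 5|_7 = 5862841 ⇒ 5862840

ω^(ω + 1) + ω^5·5 + ω^4·5 + ω^3·5 + ω^2·5 + ω·5 + 5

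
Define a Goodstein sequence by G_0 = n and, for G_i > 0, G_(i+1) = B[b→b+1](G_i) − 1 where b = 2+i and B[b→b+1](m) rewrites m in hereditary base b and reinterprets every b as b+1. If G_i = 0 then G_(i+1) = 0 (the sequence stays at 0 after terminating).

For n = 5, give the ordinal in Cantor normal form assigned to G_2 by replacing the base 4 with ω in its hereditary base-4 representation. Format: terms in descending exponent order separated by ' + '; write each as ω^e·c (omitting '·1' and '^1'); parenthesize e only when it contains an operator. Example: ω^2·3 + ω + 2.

ω^3·3 + ω^2·3 + ω·3 + 3

[0] 5 ≡ 2^2 + 1 (base 2). Lift 3: 28. −1: 27.
[1] 27 ≡ 3^3 (base 3). Lift 4: 256. −1: 255.
[2] 255 ≡ 3·4^3 + 3·4^2 + 3·4 + 3 (base 4). Lift 5: 468. −1: 467.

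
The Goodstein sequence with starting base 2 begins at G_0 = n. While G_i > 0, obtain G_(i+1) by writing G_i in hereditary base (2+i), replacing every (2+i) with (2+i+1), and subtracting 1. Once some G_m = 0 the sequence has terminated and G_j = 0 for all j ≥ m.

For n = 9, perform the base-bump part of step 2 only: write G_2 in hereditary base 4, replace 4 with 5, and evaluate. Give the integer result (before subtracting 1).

(0) 9|_2 = 2^(2 + 1) + 1 ↦ 3^(3 + 1) + 1|_3 = 82 ⇒ 81
(1) 81|_3 = 3^(3 + 1) ↦ 4^(4 + 1)|_4 = 1024 ⇒ 1023

9843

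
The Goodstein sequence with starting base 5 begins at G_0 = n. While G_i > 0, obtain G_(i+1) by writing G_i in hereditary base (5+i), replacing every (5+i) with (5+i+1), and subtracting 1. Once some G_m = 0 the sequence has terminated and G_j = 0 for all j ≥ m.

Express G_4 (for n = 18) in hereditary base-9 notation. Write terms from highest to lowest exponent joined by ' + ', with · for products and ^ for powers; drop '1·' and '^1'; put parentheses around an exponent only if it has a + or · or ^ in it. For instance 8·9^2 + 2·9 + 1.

step 0: 18 = 3·5 + 3; sub 6 for 5: 3·6 + 3; = 21; G_1 = 21−1 = 20
step 1: 20 = 3·6 + 2; sub 7 for 6: 3·7 + 2; = 23; G_2 = 23−1 = 22
step 2: 22 = 3·7 + 1; sub 8 for 7: 3·8 + 1; = 25; G_3 = 25−1 = 24
step 3: 24 = 3·8; sub 9 for 8: 3·9; = 27; G_4 = 27−1 = 26
step 4: 26 = 2·9 + 8; sub 10 for 9: 2·10 + 8; = 28; G_5 = 28−1 = 27

2·9 + 8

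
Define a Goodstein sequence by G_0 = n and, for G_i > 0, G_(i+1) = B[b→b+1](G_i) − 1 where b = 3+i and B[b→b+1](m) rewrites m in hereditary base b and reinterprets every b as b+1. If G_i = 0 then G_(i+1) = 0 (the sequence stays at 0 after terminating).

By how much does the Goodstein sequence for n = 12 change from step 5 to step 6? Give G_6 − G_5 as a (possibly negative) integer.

6

step 0: 12 = 3^2 + 3; sub 4 for 3: 4^2 + 4; = 20; G_1 = 20−1 = 19
step 1: 19 = 4^2 + 3; sub 5 for 4: 5^2 + 3; = 28; G_2 = 28−1 = 27
step 2: 27 = 5^2 + 2; sub 6 for 5: 6^2 + 2; = 38; G_3 = 38−1 = 37
step 3: 37 = 6^2 + 1; sub 7 for 6: 7^2 + 1; = 50; G_4 = 50−1 = 49
step 4: 49 = 7^2; sub 8 for 7: 8^2; = 64; G_5 = 64−1 = 63
step 5: 63 = 7·8 + 7; sub 9 for 8: 7·9 + 7; = 70; G_6 = 70−1 = 69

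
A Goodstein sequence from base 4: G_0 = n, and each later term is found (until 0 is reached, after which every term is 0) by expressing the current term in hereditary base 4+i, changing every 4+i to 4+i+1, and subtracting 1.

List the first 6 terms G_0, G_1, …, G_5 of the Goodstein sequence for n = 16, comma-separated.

16, 24, 27, 30, 33, 36

G_0=16  [base 4] 4^2  →[4↦5]→  5^2 = 25  −1 ⇒ G_1=24
G_1=24  [base 5] 4·5 + 4  →[5↦6]→  4·6 + 4 = 28  −1 ⇒ G_2=27
G_2=27  [base 6] 4·6 + 3  →[6↦7]→  4·7 + 3 = 31  −1 ⇒ G_3=30
G_3=30  [base 7] 4·7 + 2  →[7↦8]→  4·8 + 2 = 34  −1 ⇒ G_4=33
G_4=33  [base 8] 4·8 + 1  →[8↦9]→  4·9 + 1 = 37  −1 ⇒ G_5=36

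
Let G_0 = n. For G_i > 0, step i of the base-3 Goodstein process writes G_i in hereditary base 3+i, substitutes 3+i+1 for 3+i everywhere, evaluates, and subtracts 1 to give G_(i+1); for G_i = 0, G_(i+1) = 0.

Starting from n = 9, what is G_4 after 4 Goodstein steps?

21

i=0: 9 = 3^2 (b=3); 3→4: 4^2 = 16; 16−1 = 15
i=1: 15 = 3·4 + 3 (b=4); 4→5: 3·5 + 3 = 18; 18−1 = 17
i=2: 17 = 3·5 + 2 (b=5); 5→6: 3·6 + 2 = 20; 20−1 = 19
i=3: 19 = 3·6 + 1 (b=6); 6→7: 3·7 + 1 = 22; 22−1 = 21
i=4: 21 = 3·7 (b=7); 7→8: 3·8 = 24; 24−1 = 23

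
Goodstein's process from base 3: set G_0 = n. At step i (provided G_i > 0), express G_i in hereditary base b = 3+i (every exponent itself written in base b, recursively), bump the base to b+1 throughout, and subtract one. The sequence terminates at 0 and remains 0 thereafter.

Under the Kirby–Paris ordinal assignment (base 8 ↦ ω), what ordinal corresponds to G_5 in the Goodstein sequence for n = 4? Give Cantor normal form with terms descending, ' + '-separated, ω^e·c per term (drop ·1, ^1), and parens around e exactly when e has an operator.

1

4 —HB3→ 3 + 1 —bump→ 4 + 1 = 5 —(−1)→ 4
4 —HB4→ 4 —bump→ 5 = 5 —(−1)→ 4
4 —HB5→ 4 —bump→ 4 = 4 —(−1)→ 3
3 —HB6→ 3 —bump→ 3 = 3 —(−1)→ 2
2 —HB7→ 2 —bump→ 2 = 2 —(−1)→ 1
1 —HB8→ 1 —bump→ 1 = 1 —(−1)→ 0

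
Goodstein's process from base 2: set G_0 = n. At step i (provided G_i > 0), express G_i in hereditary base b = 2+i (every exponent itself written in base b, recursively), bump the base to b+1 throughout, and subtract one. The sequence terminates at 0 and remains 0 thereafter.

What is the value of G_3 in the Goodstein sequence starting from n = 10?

[0] 10 ≡ 2^(2 + 1) + 2 (base 2). Lift 3: 84. −1: 83.
[1] 83 ≡ 3^(3 + 1) + 2 (base 3). Lift 4: 1026. −1: 1025.
[2] 1025 ≡ 4^(4 + 1) + 1 (base 4). Lift 5: 15626. −1: 15625.

15625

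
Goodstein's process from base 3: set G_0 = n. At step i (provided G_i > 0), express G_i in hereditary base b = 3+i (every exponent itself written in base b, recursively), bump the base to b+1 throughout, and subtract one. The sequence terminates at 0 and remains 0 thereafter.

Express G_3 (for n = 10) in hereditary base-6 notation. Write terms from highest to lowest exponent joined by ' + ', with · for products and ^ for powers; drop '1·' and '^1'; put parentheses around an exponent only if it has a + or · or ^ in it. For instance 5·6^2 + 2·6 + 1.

G_0 = 10. HB_3(10) = 3^2 + 1. Bump = 17. G_1 = 16.
G_1 = 16. HB_4(16) = 4^2. Bump = 25. G_2 = 24.
G_2 = 24. HB_5(24) = 4·5 + 4. Bump = 28. G_3 = 27.

4·6 + 3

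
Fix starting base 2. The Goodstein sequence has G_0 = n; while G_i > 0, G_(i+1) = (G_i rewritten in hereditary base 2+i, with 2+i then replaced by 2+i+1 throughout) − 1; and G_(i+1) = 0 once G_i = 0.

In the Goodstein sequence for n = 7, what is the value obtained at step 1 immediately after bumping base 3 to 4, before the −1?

G_0=7  [base 2] 2^2 + 2 + 1  →[2↦3]→  3^3 + 3 + 1 = 31  −1 ⇒ G_1=30
G_1=30  [base 3] 3^3 + 3  →[3↦4]→  4^4 + 4 = 260  −1 ⇒ G_2=259

260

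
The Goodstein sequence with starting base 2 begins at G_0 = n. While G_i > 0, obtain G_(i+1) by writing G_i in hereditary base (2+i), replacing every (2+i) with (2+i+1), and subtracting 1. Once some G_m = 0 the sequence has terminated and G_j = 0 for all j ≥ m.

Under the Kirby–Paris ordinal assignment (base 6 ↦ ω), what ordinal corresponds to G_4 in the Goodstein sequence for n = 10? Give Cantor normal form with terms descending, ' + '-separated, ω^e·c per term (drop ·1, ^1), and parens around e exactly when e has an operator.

ω^ω·5 + ω^5·5 + ω^4·5 + ω^3·5 + ω^2·5 + ω·5 + 5

i=0: 10 = 2^(2 + 1) + 2 (b=2); 2→3: 3^(3 + 1) + 3 = 84; 84−1 = 83
i=1: 83 = 3^(3 + 1) + 2 (b=3); 3→4: 4^(4 + 1) + 2 = 1026; 1026−1 = 1025
i=2: 1025 = 4^(4 + 1) + 1 (b=4); 4→5: 5^(5 + 1) + 1 = 15626; 15626−1 = 15625
i=3: 15625 = 5^(5 + 1) (b=5); 5→6: 6^(6 + 1) = 279936; 279936−1 = 279935
i=4: 279935 = 5·6^6 + 5·6^5 + 5·6^4 + 5·6^3 + 5·6^2 + 5·6 + 5 (b=6); 6→7: 5·7^7 + 5·7^5 + 5·7^4 + 5·7^3 + 5·7^2 + 5·7 + 5 = 4215755; 4215755−1 = 4215754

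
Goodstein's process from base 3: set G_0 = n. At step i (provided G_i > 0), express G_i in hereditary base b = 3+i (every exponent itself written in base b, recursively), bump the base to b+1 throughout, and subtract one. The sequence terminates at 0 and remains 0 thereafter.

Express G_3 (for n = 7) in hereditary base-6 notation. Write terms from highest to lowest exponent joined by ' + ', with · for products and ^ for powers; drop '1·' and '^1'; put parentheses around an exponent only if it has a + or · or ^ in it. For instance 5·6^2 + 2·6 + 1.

[0] 7 ≡ 2·3 + 1 (base 3). Lift 4: 9. −1: 8.
[1] 8 ≡ 2·4 (base 4). Lift 5: 10. −1: 9.
[2] 9 ≡ 5 + 4 (base 5). Lift 6: 10. −1: 9.
[3] 9 ≡ 6 + 3 (base 6). Lift 7: 10. −1: 9.

6 + 3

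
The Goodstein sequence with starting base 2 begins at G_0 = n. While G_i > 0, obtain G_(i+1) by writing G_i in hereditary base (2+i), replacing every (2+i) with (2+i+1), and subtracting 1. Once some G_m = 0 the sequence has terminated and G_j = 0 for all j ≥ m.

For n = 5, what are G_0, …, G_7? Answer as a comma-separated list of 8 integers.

5, 27, 255, 467, 775, 1197, 1751, 2454

[0] 5 ≡ 2^2 + 1 (base 2). Lift 3: 28. −1: 27.
[1] 27 ≡ 3^3 (base 3). Lift 4: 256. −1: 255.
[2] 255 ≡ 3·4^3 + 3·4^2 + 3·4 + 3 (base 4). Lift 5: 468. −1: 467.
[3] 467 ≡ 3·5^3 + 3·5^2 + 3·5 + 2 (base 5). Lift 6: 776. −1: 775.
[4] 775 ≡ 3·6^3 + 3·6^2 + 3·6 + 1 (base 6). Lift 7: 1198. −1: 1197.
[5] 1197 ≡ 3·7^3 + 3·7^2 + 3·7 (base 7). Lift 8: 1752. −1: 1751.
[6] 1751 ≡ 3·8^3 + 3·8^2 + 2·8 + 7 (base 8). Lift 9: 2455. −1: 2454.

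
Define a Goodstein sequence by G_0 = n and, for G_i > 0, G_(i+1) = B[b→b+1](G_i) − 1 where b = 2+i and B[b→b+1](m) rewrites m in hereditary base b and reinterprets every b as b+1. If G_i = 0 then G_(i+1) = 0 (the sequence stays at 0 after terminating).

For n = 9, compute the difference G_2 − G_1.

942

i=0: 9 = 2^(2 + 1) + 1 (b=2); 2→3: 3^(3 + 1) + 1 = 82; 82−1 = 81
i=1: 81 = 3^(3 + 1) (b=3); 3→4: 4^(4 + 1) = 1024; 1024−1 = 1023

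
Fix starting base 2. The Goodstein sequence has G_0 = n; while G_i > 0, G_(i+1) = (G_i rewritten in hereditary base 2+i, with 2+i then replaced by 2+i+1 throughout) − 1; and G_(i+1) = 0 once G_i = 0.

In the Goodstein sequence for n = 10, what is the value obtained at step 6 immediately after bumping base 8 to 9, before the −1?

i=0: 10 = 2^(2 + 1) + 2 (b=2); 2→3: 3^(3 + 1) + 3 = 84; 84−1 = 83
i=1: 83 = 3^(3 + 1) + 2 (b=3); 3→4: 4^(4 + 1) + 2 = 1026; 1026−1 = 1025
i=2: 1025 = 4^(4 + 1) + 1 (b=4); 4→5: 5^(5 + 1) + 1 = 15626; 15626−1 = 15625
i=3: 15625 = 5^(5 + 1) (b=5); 5→6: 6^(6 + 1) = 279936; 279936−1 = 279935
i=4: 279935 = 5·6^6 + 5·6^5 + 5·6^4 + 5·6^3 + 5·6^2 + 5·6 + 5 (b=6); 6→7: 5·7^7 + 5·7^5 + 5·7^4 + 5·7^3 + 5·7^2 + 5·7 + 5 = 4215755; 4215755−1 = 4215754
i=5: 4215754 = 5·7^7 + 5·7^5 + 5·7^4 + 5·7^3 + 5·7^2 + 5·7 + 4 (b=7); 7→8: 5·8^8 + 5·8^5 + 5·8^4 + 5·8^3 + 5·8^2 + 5·8 + 4 = 84073324; 84073324−1 = 84073323
i=6: 84073323 = 5·8^8 + 5·8^5 + 5·8^4 + 5·8^3 + 5·8^2 + 5·8 + 3 (b=8); 8→9: 5·9^9 + 5·9^5 + 5·9^4 + 5·9^3 + 5·9^2 + 5·9 + 3 = 1937434593; 1937434593−1 = 1937434592

1937434593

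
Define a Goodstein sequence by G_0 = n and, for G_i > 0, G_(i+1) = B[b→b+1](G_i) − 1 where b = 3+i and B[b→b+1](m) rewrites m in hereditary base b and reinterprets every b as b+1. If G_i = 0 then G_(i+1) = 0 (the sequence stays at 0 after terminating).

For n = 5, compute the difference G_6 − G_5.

-1

5 —HB3→ 3 + 2 —bump→ 4 + 2 = 6 —(−1)→ 5
5 —HB4→ 4 + 1 —bump→ 5 + 1 = 6 —(−1)→ 5
5 —HB5→ 5 —bump→ 6 = 6 —(−1)→ 5
5 —HB6→ 5 —bump→ 5 = 5 —(−1)→ 4
4 —HB7→ 4 —bump→ 4 = 4 —(−1)→ 3
3 —HB8→ 3 —bump→ 3 = 3 —(−1)→ 2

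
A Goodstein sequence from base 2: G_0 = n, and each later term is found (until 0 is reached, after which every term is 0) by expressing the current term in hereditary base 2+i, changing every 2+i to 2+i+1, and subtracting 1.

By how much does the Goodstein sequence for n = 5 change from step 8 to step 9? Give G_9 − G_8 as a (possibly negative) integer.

1057

i=0: 5 = 2^2 + 1 (b=2); 2→3: 3^3 + 1 = 28; 28−1 = 27
i=1: 27 = 3^3 (b=3); 3→4: 4^4 = 256; 256−1 = 255
i=2: 255 = 3·4^3 + 3·4^2 + 3·4 + 3 (b=4); 4→5: 3·5^3 + 3·5^2 + 3·5 + 3 = 468; 468−1 = 467
i=3: 467 = 3·5^3 + 3·5^2 + 3·5 + 2 (b=5); 5→6: 3·6^3 + 3·6^2 + 3·6 + 2 = 776; 776−1 = 775
i=4: 775 = 3·6^3 + 3·6^2 + 3·6 + 1 (b=6); 6→7: 3·7^3 + 3·7^2 + 3·7 + 1 = 1198; 1198−1 = 1197
i=5: 1197 = 3·7^3 + 3·7^2 + 3·7 (b=7); 7→8: 3·8^3 + 3·8^2 + 3·8 = 1752; 1752−1 = 1751
i=6: 1751 = 3·8^3 + 3·8^2 + 2·8 + 7 (b=8); 8→9: 3·9^3 + 3·9^2 + 2·9 + 7 = 2455; 2455−1 = 2454
i=7: 2454 = 3·9^3 + 3·9^2 + 2·9 + 6 (b=9); 9→10: 3·10^3 + 3·10^2 + 2·10 + 6 = 3326; 3326−1 = 3325
i=8: 3325 = 3·10^3 + 3·10^2 + 2·10 + 5 (b=10); 10→11: 3·11^3 + 3·11^2 + 2·11 + 5 = 4383; 4383−1 = 4382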